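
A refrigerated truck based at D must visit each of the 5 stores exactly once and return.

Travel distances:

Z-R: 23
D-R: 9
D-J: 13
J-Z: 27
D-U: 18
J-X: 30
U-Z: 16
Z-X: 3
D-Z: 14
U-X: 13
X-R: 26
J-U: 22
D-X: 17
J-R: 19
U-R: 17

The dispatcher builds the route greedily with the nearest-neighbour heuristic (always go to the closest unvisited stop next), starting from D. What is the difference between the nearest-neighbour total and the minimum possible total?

From D: R=9, J=13, Z=14, X=17, U=18 → choose R (9).
From R: U=17, J=19, Z=23, X=26 → choose U (17).
From U: X=13, Z=16, J=22 → choose X (13).
From X: Z=3, J=30 → choose Z (3).
From Z: J=27 → choose J (27).
NN route D → R → U → X → Z → J → D costs 82.
Optimal: D → J → R → U → X → Z → D costs 79 (by enumerating all 60 distinct tours).
Excess = 82 − 79 = 3.

3 longer than the optimal tour.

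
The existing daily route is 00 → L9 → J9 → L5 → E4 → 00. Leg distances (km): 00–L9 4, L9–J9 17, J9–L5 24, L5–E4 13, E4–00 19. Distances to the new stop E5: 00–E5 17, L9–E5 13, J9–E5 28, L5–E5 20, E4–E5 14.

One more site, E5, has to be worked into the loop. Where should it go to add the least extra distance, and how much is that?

Insertion cost between consecutive stops i–j is d(i,E5) + d(E5,j) − d(i,j):
  between 00 and L9: 17 + 13 − 4 = 26
  between L9 and J9: 13 + 28 − 17 = 24
  between J9 and L5: 28 + 20 − 24 = 24
  between L5 and E4: 20 + 14 − 13 = 21
  between E4 and 00: 14 + 17 − 19 = 12
Cheapest insertion is between E4 and 00, adding 12.
New total = 77 + 12 = 89.

+12 km — insert E5 between E4 and 00.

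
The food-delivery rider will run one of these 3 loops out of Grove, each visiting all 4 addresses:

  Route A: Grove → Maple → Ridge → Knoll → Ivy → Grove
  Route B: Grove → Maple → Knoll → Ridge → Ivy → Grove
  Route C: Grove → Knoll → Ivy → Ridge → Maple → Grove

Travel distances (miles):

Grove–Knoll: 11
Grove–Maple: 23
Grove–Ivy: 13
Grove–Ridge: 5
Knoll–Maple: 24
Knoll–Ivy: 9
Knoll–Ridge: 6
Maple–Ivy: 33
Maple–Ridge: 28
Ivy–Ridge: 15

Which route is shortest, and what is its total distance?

Shortest is Route A, total 79 miles.

Route A: 23 + 28 + 6 + 9 + 13 = 79
Route B: 23 + 24 + 6 + 15 + 13 = 81
Route C: 11 + 9 + 15 + 28 + 23 = 86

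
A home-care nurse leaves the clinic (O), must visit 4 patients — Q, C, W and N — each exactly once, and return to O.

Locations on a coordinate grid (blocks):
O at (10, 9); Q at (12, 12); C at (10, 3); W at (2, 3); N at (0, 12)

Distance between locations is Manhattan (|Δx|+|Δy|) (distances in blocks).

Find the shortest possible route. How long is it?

Minimum total distance: 42 blocks.

O-Q-C-W-N-O: 5+11+8+11+13 = 48
O-Q-C-N-W-O: 5+11+19+11+14 = 60
O-Q-W-C-N-O: 5+19+8+19+13 = 64
O-Q-W-N-C-O: 5+19+11+19+6 = 60
O-Q-N-C-W-O: 5+12+19+8+14 = 58
O-Q-N-W-C-O: 5+12+11+8+6 = 42
O-C-Q-W-N-O: 6+11+19+11+13 = 60
O-C-Q-N-W-O: 6+11+12+11+14 = 54
O-C-W-Q-N-O: 6+8+19+12+13 = 58
O-C-N-Q-W-O: 6+19+12+19+14 = 70
O-W-Q-C-N-O: 14+19+11+19+13 = 76
O-W-C-Q-N-O: 14+8+11+12+13 = 58
The minimum is 42.
One optimal route: O → Q → N → W → C → O (or its reverse).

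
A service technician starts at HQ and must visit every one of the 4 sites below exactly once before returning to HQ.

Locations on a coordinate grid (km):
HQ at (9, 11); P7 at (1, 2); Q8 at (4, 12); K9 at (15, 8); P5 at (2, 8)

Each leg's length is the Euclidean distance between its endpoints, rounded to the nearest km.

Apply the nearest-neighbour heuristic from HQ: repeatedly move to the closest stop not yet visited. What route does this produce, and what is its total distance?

HQ → [Q8:5 / K9:7 / P5:8 / P7:12] → Q8 (5)
Q8 → [P5:4 / P7:10 / K9:12] → P5 (4)
P5 → [P7:6 / K9:13] → P7 (6)
P7 → [K9:15] → K9 (15)
Return K9→HQ: 7.
Total = 5 + 4 + 6 + 15 + 7 = 37.

Nearest-neighbour total = 37 km; route HQ → Q8 → P5 → P7 → K9 → HQ.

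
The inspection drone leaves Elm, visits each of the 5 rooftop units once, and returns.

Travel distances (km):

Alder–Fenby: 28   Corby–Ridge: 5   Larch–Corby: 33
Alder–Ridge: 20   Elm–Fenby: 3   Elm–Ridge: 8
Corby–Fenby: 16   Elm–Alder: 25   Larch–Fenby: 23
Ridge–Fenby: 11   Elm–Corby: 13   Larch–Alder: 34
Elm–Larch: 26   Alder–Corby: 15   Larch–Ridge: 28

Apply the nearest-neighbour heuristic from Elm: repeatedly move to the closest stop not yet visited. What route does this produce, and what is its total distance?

Total distance 94 km via the nearest-neighbour route Elm → Fenby → Ridge → Corby → Alder → Larch → Elm.

At Elm the remaining stops are Fenby 3, Ridge 8, Corby 13, Alder 25, Larch 26; go to Fenby.
At Fenby the remaining stops are Ridge 11, Corby 16, Larch 23, Alder 28; go to Ridge.
At Ridge the remaining stops are Corby 5, Alder 20, Larch 28; go to Corby.
At Corby the remaining stops are Alder 15, Larch 33; go to Alder.
At Alder the remaining stops are Larch 34; go to Larch.
Return Larch→Elm: 26.
Total = 3 + 11 + 5 + 15 + 34 + 26 = 94.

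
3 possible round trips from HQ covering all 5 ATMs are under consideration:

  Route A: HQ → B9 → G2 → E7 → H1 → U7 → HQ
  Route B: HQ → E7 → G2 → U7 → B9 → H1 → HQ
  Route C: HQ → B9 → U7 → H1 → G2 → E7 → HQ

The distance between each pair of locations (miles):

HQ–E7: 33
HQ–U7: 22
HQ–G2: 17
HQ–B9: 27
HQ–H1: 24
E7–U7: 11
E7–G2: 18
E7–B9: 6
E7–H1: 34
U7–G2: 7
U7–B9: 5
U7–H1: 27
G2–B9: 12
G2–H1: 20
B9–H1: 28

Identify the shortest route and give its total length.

115 miles — Route B is the shortest.

Route A: 27 + 12 + 18 + 34 + 27 + 22 = 140
Route B: 33 + 18 + 7 + 5 + 28 + 24 = 115
Route C: 27 + 5 + 27 + 20 + 18 + 33 = 130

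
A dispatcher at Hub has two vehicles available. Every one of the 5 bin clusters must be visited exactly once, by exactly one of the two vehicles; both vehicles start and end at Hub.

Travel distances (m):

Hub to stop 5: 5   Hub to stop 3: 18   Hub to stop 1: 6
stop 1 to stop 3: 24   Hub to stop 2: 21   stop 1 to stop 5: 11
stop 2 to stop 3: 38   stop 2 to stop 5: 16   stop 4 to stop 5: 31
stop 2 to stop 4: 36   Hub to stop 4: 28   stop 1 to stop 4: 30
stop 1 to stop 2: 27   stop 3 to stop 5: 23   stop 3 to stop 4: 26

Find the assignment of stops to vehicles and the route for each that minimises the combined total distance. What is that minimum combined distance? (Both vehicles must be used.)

Minimum combined distance: 113 m.

There are 2^4 − 1 = 15 ways to divide the 5 stops into two non-empty groups. For each, the best each vehicle can do is its own shortest tour through its group:
  {stop 1} + {stop 2, stop 3, stop 4, stop 5}: 12 + 101 = 113
  {stop 2} + {stop 1, stop 3, stop 4, stop 5}: 42 + 90 = 132
  {stop 1, stop 2} + {stop 3, stop 4, stop 5}: 54 + 80 = 134
  {stop 3} + {stop 1, stop 2, stop 4, stop 5}: 36 + 93 = 129
  {stop 1, stop 3} + {stop 2, stop 4, stop 5}: 48 + 85 = 133
  {stop 2, stop 3} + {stop 1, stop 4, stop 5}: 77 + 72 = 149
  … (15 splits in total)
Best: vehicle 1 Hub → stop 1 → Hub = 12; vehicle 2 Hub → stop 3 → stop 4 → stop 2 → stop 5 → Hub = 101; combined 113.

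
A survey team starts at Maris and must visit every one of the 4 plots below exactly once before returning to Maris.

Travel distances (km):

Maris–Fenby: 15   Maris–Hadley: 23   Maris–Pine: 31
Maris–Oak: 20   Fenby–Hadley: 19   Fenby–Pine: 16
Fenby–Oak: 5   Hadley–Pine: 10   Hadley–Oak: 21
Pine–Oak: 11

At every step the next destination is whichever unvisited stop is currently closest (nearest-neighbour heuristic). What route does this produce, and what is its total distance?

64 km along Maris → Fenby → Oak → Pine → Hadley → Maris.

At Maris the remaining stops are Fenby 15, Oak 20, Hadley 23, Pine 31; go to Fenby.
At Fenby the remaining stops are Oak 5, Pine 16, Hadley 19; go to Oak.
At Oak the remaining stops are Pine 11, Hadley 21; go to Pine.
At Pine the remaining stops are Hadley 10; go to Hadley.
Return Hadley→Maris: 23.
Total = 15 + 5 + 11 + 10 + 23 = 64.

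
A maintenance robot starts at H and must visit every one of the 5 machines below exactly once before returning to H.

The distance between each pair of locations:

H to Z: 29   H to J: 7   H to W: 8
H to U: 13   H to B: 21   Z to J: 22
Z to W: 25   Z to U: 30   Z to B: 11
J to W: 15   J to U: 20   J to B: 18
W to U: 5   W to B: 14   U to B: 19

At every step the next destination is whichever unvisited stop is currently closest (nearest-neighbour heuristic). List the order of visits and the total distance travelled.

86 along H → J → W → U → B → Z → H.

At H the remaining stops are J 7, W 8, U 13, B 21, Z 29; go to J.
At J the remaining stops are W 15, B 18, U 20, Z 22; go to W.
At W the remaining stops are U 5, B 14, Z 25; go to U.
At U the remaining stops are B 19, Z 30; go to B.
At B the remaining stops are Z 11; go to Z.
Return Z→H: 29.
Total = 7 + 15 + 5 + 19 + 11 + 29 = 86.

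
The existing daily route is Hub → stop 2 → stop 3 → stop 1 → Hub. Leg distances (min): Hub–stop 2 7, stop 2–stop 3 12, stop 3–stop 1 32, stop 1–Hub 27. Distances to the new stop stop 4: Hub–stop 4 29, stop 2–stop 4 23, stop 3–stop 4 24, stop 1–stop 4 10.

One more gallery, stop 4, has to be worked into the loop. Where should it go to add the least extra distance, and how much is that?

+2 min — insert stop 4 between stop 3 and stop 1.

Insertion cost between consecutive stops i–j is d(i,stop 4) + d(stop 4,j) − d(i,j):
  between Hub and stop 2: 29 + 23 − 7 = 45
  between stop 2 and stop 3: 23 + 24 − 12 = 35
  between stop 3 and stop 1: 24 + 10 − 32 = 2
  between stop 1 and Hub: 10 + 29 − 27 = 12
Cheapest insertion is between stop 3 and stop 1, adding 2.
New total = 78 + 2 = 80.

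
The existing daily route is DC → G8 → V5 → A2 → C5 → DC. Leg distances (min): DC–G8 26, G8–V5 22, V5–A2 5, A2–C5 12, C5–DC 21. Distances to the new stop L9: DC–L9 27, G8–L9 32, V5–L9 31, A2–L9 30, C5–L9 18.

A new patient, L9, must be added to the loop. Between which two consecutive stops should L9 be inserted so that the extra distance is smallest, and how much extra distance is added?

Adding 24 min by placing L9 on the C5–DC leg.

Insertion cost between consecutive stops i–j is d(i,L9) + d(L9,j) − d(i,j):
  between DC and G8: 27 + 32 − 26 = 33
  between G8 and V5: 32 + 31 − 22 = 41
  between V5 and A2: 31 + 30 − 5 = 56
  between A2 and C5: 30 + 18 − 12 = 36
  between C5 and DC: 18 + 27 − 21 = 24
Cheapest insertion is between C5 and DC, adding 24.
New total = 86 + 24 = 110.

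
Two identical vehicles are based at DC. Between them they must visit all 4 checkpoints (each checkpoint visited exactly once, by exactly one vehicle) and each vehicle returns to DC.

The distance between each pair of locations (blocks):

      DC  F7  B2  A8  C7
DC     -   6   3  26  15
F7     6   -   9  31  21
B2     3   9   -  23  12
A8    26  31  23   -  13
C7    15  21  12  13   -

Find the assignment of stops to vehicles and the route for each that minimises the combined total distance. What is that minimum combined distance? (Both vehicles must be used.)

Check every non-empty split of the stops between the two vehicles; for each half take its own optimal tour:
  {F7} + {B2, A8, C7}: 12 + 54 = 66
  {B2} + {F7, A8, C7}: 6 + 65 = 71
  {F7, B2} + {A8, C7}: 18 + 54 = 72
  {A8} + {F7, B2, C7}: 52 + 42 = 94
  {F7, A8} + {B2, C7}: 63 + 30 = 93
  {B2, A8} + {F7, C7}: 52 + 42 = 94
  … (7 splits in total)
Best: vehicle 1 DC → F7 → DC = 12; vehicle 2 DC → B2 → A8 → C7 → DC = 54; combined 66.

Minimum combined distance: 66 blocks.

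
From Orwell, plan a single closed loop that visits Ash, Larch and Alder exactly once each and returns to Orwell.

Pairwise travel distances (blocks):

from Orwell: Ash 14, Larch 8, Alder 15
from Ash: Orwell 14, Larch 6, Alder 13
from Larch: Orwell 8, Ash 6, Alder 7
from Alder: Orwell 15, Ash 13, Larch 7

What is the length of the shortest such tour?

Shortest round trip = 42 blocks.

Orwell - Ash - Larch - Alder - Orwell: 14+6+7+15 = 42
Orwell - Ash - Alder - Larch - Orwell: 14+13+7+8 = 42
Orwell - Larch - Ash - Alder - Orwell: 8+6+13+15 = 42
The minimum is 42.
One optimal route: Orwell → Ash → Larch → Alder → Orwell (or its reverse).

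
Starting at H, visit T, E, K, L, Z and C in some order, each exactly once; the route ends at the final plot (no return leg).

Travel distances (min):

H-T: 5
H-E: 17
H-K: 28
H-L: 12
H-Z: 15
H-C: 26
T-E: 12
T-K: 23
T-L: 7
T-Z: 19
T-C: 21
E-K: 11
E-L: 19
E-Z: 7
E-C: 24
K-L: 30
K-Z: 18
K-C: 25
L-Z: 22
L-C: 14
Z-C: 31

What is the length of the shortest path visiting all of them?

69 min — the minimum one-way total.

There are 6! = 720 possible orderings.
H - T - E - K - L - Z - C: 5+12+11+30+22+31 = 111
H - T - E - K - L - C - Z: 5+12+11+30+14+31 = 103
H - T - E - K - Z - L - C: 5+12+11+18+22+14 = 82
H - T - E - K - Z - C - L: 5+12+11+18+31+14 = 91
H - T - E - K - C - L - Z: 5+12+11+25+14+22 = 89
H - T - E - K - C - Z - L: 5+12+11+25+31+22 = 106
H - T - E - L - K - Z - C: 5+12+19+30+18+31 = 115
H - T - E - L - K - C - Z: 5+12+19+30+25+31 = 122
… (712 more)
H - T - L - C - K - E - Z: 5+7+14+25+11+7 = 69  ← best
The minimum is 69.
One shortest path: H → T → L → C → K → E → Z.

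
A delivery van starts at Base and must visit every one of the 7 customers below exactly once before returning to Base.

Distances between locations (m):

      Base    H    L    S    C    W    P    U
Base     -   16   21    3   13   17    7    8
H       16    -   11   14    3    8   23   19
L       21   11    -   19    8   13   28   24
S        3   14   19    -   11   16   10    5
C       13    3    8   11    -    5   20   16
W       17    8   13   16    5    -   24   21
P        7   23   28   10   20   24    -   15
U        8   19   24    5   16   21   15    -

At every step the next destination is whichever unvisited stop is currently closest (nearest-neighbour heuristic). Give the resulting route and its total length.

Base → [S:3 / P:7 / U:8 / C:13 / H:16 / W:17 / L:21] → S (3)
S → [U:5 / P:10 / C:11 / H:14 / W:16 / L:19] → U (5)
U → [P:15 / C:16 / H:19 / W:21 / L:24] → P (15)
P → [C:20 / H:23 / W:24 / L:28] → C (20)
C → [H:3 / W:5 / L:8] → H (3)
H → [W:8 / L:11] → W (8)
W → [L:13] → L (13)
Return L→Base: 21.
Total = 3 + 5 + 15 + 20 + 3 + 8 + 13 + 21 = 88.

Total distance 88 m via the nearest-neighbour route Base → S → U → P → C → H → W → L → Base.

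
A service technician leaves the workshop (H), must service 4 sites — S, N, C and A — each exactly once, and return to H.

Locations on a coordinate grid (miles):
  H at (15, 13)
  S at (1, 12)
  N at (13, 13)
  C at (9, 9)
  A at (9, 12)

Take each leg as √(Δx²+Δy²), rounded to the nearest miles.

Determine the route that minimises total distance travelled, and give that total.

Shortest round trip = 30 miles.

There are 12 distinct closed tours to check (reversals are equivalent).
H-S-N-C-A-H: 14+12+6+3+6 = 41
H-S-N-A-C-H: 14+12+4+3+7 = 40
H-S-C-N-A-H: 14+9+6+4+6 = 39
H-S-C-A-N-H: 14+9+3+4+2 = 32
H-S-A-N-C-H: 14+8+4+6+7 = 39
H-S-A-C-N-H: 14+8+3+6+2 = 33
H-N-S-C-A-H: 2+12+9+3+6 = 32
H-N-S-A-C-H: 2+12+8+3+7 = 32
H-N-C-S-A-H: 2+6+9+8+6 = 31
H-N-A-S-C-H: 2+4+8+9+7 = 30
H-C-S-N-A-H: 7+9+12+4+6 = 38
H-C-N-S-A-H: 7+6+12+8+6 = 39
The minimum is 30.
One optimal route: H → N → A → S → C → H (or its reverse).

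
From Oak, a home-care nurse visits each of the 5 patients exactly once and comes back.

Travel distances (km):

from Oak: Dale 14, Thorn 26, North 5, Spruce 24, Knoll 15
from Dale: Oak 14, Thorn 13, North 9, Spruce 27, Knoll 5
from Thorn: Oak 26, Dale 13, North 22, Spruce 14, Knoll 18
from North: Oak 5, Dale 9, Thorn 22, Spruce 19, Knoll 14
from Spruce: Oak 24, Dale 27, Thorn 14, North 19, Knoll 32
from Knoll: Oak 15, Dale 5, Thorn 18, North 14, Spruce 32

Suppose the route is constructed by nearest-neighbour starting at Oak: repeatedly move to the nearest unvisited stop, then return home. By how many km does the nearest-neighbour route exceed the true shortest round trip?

From Oak: North=5, Dale=14, Knoll=15, Spruce=24, Thorn=26 → choose North (5).
From North: Dale=9, Knoll=14, Spruce=19, Thorn=22 → choose Dale (9).
From Dale: Knoll=5, Thorn=13, Spruce=27 → choose Knoll (5).
From Knoll: Thorn=18, Spruce=32 → choose Thorn (18).
From Thorn: Spruce=14 → choose Spruce (14).
NN route Oak → North → Dale → Knoll → Thorn → Spruce → Oak costs 75.
Optimal: Oak → North → Spruce → Thorn → Dale → Knoll → Oak costs 71 (by enumerating all 60 distinct tours).
Excess = 75 − 71 = 4.

4 km longer than the optimal tour.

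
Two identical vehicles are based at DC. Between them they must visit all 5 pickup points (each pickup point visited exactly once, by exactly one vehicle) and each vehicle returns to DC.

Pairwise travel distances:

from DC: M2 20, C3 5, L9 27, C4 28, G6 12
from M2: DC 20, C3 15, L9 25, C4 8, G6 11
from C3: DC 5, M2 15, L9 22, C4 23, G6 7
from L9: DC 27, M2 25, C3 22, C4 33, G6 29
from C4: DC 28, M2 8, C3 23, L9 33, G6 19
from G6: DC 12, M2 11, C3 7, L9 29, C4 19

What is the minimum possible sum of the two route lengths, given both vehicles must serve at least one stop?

There are 2^4 − 1 = 15 ways to divide the 5 stops into two non-empty groups. For each, the best each vehicle can do is its own shortest tour through its group:
  {M2} + {C3, L9, C4, G6}: 40 + 91 = 131
  {C3} + {M2, L9, C4, G6}: 10 + 91 = 101
  {M2, C3} + {L9, C4, G6}: 40 + 91 = 131
  {L9} + {M2, C3, C4, G6}: 54 + 59 = 113
  {M2, L9} + {C3, C4, G6}: 72 + 59 = 131
  {C3, L9} + {M2, C4, G6}: 54 + 59 = 113
  … (15 splits in total)
Best: vehicle 1 DC → C3 → DC = 10; vehicle 2 DC → L9 → M2 → C4 → G6 → DC = 91; combined 101.

Minimum combined distance: 101.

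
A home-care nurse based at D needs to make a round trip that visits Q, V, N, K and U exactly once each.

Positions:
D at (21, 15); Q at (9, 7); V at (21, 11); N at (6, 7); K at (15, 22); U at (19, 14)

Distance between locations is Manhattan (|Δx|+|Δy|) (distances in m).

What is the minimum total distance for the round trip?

Minimum total distance: 62 m.

With 5 stops there are 5!/2 = 60 distinct round trips (a route and its reverse cost the same).
D-Q-V-N-K-U-D: 20+16+19+24+12+3 = 94
D-Q-V-N-U-K-D: 20+16+19+20+12+13 = 100
D-Q-V-K-N-U-D: 20+16+17+24+20+3 = 100
D-Q-V-K-U-N-D: 20+16+17+12+20+23 = 108
D-Q-V-U-N-K-D: 20+16+5+20+24+13 = 98
D-Q-V-U-K-N-D: 20+16+5+12+24+23 = 100
D-Q-N-V-K-U-D: 20+3+19+17+12+3 = 74
D-Q-N-V-U-K-D: 20+3+19+5+12+13 = 72
D-Q-N-K-V-U-D: 20+3+24+17+5+3 = 72
D-Q-N-K-U-V-D: 20+3+24+12+5+4 = 68
D-Q-N-U-V-K-D: 20+3+20+5+17+13 = 78
D-Q-N-U-K-V-D: 20+3+20+12+17+4 = 76
D-Q-K-V-N-U-D: 20+21+17+19+20+3 = 100
D-Q-K-V-U-N-D: 20+21+17+5+20+23 = 106
… (46 more)
D-V-Q-N-K-U-D: 4+16+3+24+12+3 = 62  ← best
The minimum is 62.
One optimal route: D → V → Q → N → K → U → D (or its reverse).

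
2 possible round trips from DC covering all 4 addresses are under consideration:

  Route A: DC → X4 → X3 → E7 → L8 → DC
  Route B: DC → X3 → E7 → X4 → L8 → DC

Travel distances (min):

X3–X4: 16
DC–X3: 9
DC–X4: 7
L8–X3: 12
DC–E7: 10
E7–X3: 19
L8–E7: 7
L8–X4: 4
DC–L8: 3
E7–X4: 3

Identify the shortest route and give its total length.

38 min — Route B is the shortest.

Route A: 7 + 16 + 19 + 7 + 3 = 52
Route B: 9 + 19 + 3 + 4 + 3 = 38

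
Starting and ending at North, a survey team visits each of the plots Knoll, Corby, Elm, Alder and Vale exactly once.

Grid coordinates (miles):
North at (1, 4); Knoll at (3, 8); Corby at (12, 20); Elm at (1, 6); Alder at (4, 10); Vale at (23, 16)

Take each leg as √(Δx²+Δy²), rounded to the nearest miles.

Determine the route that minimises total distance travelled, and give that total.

With 5 stops there are 5!/2 = 60 distinct round trips (a route and its reverse cost the same).
North → Knoll → Corby → Elm → Alder → Vale → North: 4+15+18+5+20+25 = 87
North → Knoll → Corby → Elm → Vale → Alder → North: 4+15+18+24+20+7 = 88
North → Knoll → Corby → Alder → Elm → Vale → North: 4+15+13+5+24+25 = 86
North → Knoll → Corby → Alder → Vale → Elm → North: 4+15+13+20+24+2 = 78
North → Knoll → Corby → Vale → Elm → Alder → North: 4+15+12+24+5+7 = 67
North → Knoll → Corby → Vale → Alder → Elm → North: 4+15+12+20+5+2 = 58
North → Knoll → Elm → Corby → Alder → Vale → North: 4+3+18+13+20+25 = 83
North → Knoll → Elm → Corby → Vale → Alder → North: 4+3+18+12+20+7 = 64
North → Knoll → Elm → Alder → Corby → Vale → North: 4+3+5+13+12+25 = 62
North → Knoll → Elm → Alder → Vale → Corby → North: 4+3+5+20+12+19 = 63
North → Knoll → Elm → Vale → Corby → Alder → North: 4+3+24+12+13+7 = 63
North → Knoll → Elm → Vale → Alder → Corby → North: 4+3+24+20+13+19 = 83
North → Knoll → Alder → Corby → Elm → Vale → North: 4+2+13+18+24+25 = 86
North → Knoll → Alder → Corby → Vale → Elm → North: 4+2+13+12+24+2 = 57
… (46 more)
The minimum is 57.
One optimal route: North → Knoll → Alder → Corby → Vale → Elm → North (or its reverse).

57 miles — the shortest possible round trip.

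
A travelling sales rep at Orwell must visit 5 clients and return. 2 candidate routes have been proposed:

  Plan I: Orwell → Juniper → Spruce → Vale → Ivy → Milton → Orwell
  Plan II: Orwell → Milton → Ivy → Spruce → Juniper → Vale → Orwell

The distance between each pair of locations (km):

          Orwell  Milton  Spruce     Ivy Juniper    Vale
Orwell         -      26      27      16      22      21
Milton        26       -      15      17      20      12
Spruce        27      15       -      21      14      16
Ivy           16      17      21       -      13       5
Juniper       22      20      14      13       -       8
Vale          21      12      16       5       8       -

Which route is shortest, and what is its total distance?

100 km — Plan I is the shortest.

Plan I: 22 + 14 + 16 + 5 + 17 + 26 = 100
Plan II: 26 + 17 + 21 + 14 + 8 + 21 = 107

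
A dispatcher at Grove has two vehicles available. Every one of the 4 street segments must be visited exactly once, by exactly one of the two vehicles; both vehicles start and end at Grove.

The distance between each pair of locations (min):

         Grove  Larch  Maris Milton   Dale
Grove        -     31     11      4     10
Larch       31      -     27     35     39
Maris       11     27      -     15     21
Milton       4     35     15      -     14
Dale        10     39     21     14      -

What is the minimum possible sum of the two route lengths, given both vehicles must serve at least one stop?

Minimum combined distance: 95 min.

Try each way of splitting the stops between the two vehicles (each non-empty) and, for each split, find the best tour for each vehicle:
  {Larch} + {Maris, Milton, Dale}: 62 + 50 = 112
  {Maris} + {Larch, Milton, Dale}: 22 + 88 = 110
  {Larch, Maris} + {Milton, Dale}: 69 + 28 = 97
  {Milton} + {Larch, Maris, Dale}: 8 + 87 = 95
  {Larch, Milton} + {Maris, Dale}: 70 + 42 = 112
  {Maris, Milton} + {Larch, Dale}: 30 + 80 = 110
  … (7 splits in total)
Best: vehicle 1 Grove → Milton → Grove = 8; vehicle 2 Grove → Maris → Larch → Dale → Grove = 87; combined 95.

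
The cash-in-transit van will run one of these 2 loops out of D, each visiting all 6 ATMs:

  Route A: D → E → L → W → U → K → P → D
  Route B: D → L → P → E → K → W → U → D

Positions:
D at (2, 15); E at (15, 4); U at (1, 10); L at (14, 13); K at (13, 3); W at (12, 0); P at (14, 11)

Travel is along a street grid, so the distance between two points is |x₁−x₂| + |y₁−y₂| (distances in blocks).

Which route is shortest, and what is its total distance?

58 blocks — Route B is the shortest.

Route A: 24 + 10 + 15 + 21 + 19 + 9 + 16 = 114
Route B: 14 + 2 + 8 + 3 + 4 + 21 + 6 = 58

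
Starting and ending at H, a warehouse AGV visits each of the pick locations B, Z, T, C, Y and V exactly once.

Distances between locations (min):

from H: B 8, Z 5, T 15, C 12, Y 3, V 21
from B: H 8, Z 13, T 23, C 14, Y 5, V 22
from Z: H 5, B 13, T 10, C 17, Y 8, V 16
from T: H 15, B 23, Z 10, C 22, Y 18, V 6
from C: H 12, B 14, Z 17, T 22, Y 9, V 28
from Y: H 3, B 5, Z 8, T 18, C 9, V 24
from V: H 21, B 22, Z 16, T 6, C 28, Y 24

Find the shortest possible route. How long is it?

69 min — the shortest possible round trip.

There are 360 distinct closed tours to check (reversals are equivalent).
H → B → Z → T → C → Y → V → H: 8+13+10+22+9+24+21 = 107
H → B → Z → T → C → V → Y → H: 8+13+10+22+28+24+3 = 108
H → B → Z → T → Y → C → V → H: 8+13+10+18+9+28+21 = 107
H → B → Z → T → Y → V → C → H: 8+13+10+18+24+28+12 = 113
H → B → Z → T → V → C → Y → H: 8+13+10+6+28+9+3 = 77
H → B → Z → T → V → Y → C → H: 8+13+10+6+24+9+12 = 82
H → B → Z → C → T → Y → V → H: 8+13+17+22+18+24+21 = 123
H → B → Z → C → T → V → Y → H: 8+13+17+22+6+24+3 = 93
… (352 more)
H → Z → T → V → B → C → Y → H: 5+10+6+22+14+9+3 = 69  ← best
The minimum is 69.
One optimal route: H → Z → T → V → B → C → Y → H (or its reverse).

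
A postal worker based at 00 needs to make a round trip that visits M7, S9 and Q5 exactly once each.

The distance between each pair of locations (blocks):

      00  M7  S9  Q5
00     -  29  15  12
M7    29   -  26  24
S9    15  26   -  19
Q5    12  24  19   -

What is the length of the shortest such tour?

00 → M7 → S9 → Q5 → 00: 29+26+19+12 = 86
00 → M7 → Q5 → S9 → 00: 29+24+19+15 = 87
00 → S9 → M7 → Q5 → 00: 15+26+24+12 = 77
The minimum is 77.
One optimal route: 00 → S9 → M7 → Q5 → 00 (or its reverse).

Minimum total distance: 77 blocks.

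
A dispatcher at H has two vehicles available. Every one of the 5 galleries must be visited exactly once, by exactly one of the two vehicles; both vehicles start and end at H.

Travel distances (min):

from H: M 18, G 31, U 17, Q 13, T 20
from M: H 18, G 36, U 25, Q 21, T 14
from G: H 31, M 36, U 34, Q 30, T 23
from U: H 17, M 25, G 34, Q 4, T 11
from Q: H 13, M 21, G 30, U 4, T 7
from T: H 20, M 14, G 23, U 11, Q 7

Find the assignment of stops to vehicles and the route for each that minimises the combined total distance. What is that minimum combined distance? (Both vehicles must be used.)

Try each way of splitting the stops between the two vehicles (each non-empty) and, for each split, find the best tour for each vehicle:
  {M} + {G, U, Q, T}: 36 + 82 = 118
  {G} + {M, U, Q, T}: 62 + 60 = 122
  {M, G} + {U, Q, T}: 85 + 48 = 133
  {U} + {M, G, Q, T}: 34 + 97 = 131
  {M, U} + {G, Q, T}: 60 + 74 = 134
  {G, U} + {M, Q, T}: 82 + 52 = 134
  … (15 splits in total)
Best: vehicle 1 H → M → H = 36; vehicle 2 H → G → T → U → Q → H = 82; combined 118.

118 min — the smallest possible combined total.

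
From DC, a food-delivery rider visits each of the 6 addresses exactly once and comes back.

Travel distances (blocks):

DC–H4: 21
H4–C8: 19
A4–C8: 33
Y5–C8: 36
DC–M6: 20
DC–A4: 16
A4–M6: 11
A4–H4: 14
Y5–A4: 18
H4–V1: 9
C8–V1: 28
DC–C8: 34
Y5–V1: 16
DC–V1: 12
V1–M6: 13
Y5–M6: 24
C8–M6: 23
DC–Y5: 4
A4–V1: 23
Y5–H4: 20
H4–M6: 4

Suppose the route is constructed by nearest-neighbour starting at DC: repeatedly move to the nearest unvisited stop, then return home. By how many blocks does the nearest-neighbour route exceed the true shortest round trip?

DC: Y5=4, V1=12, A4=16, M6=20, H4=21, C8=34 ⇒ Y5
Y5: V1=16, A4=18, H4=20, M6=24, C8=36 ⇒ V1
V1: H4=9, M6=13, A4=23, C8=28 ⇒ H4
H4: M6=4, A4=14, C8=19 ⇒ M6
M6: A4=11, C8=23 ⇒ A4
A4: C8=33 ⇒ C8
NN route DC → Y5 → V1 → H4 → M6 → A4 → C8 → DC costs 111.
Optimal: DC → Y5 → A4 → M6 → H4 → C8 → V1 → DC costs 96 (by enumerating all 360 distinct tours).
Excess = 111 − 96 = 15.

15 blocks longer than the optimal tour.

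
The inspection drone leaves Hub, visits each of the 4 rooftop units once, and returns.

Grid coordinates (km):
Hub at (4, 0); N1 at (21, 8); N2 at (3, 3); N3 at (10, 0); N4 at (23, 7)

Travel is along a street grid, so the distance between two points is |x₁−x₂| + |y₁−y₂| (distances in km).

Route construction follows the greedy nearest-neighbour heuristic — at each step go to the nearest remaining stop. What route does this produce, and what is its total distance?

Total distance 62 km via the nearest-neighbour route Hub → N2 → N3 → N1 → N4 → Hub.

At Hub the remaining stops are N2 4, N3 6, N1 25, N4 26; go to N2.
At N2 the remaining stops are N3 10, N1 23, N4 24; go to N3.
At N3 the remaining stops are N1 19, N4 20; go to N1.
At N1 the remaining stops are N4 3; go to N4.
Return N4→Hub: 26.
Total = 4 + 10 + 19 + 3 + 26 = 62.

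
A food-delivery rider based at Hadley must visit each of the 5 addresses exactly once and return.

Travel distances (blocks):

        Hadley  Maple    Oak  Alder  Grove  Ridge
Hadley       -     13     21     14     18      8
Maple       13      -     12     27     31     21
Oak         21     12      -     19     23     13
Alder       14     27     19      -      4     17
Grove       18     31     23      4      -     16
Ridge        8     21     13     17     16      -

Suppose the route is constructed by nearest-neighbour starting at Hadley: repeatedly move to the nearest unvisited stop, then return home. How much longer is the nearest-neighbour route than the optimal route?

From Hadley: Ridge=8, Maple=13, Alder=14, Grove=18, Oak=21 → choose Ridge (8).
From Ridge: Oak=13, Grove=16, Alder=17, Maple=21 → choose Oak (13).
From Oak: Maple=12, Alder=19, Grove=23 → choose Maple (12).
From Maple: Alder=27, Grove=31 → choose Alder (27).
From Alder: Grove=4 → choose Grove (4).
NN route Hadley → Ridge → Oak → Maple → Alder → Grove → Hadley costs 82.
Optimal: Hadley → Maple → Oak → Alder → Grove → Ridge → Hadley costs 72 (by enumerating all 60 distinct tours).
Excess = 82 − 72 = 10.

The nearest-neighbour route is 10 blocks longer than optimal.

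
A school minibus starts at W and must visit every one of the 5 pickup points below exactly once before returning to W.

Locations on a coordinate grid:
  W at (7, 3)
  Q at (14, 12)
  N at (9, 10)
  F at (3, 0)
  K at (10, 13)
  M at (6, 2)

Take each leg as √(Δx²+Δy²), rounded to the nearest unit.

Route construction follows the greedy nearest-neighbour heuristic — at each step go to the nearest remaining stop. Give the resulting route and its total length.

W → [M:1 / F:5 / N:7 / K:10 / Q:11] → M (1)
M → [F:4 / N:9 / K:12 / Q:13] → F (4)
F → [N:12 / K:15 / Q:16] → N (12)
N → [K:3 / Q:5] → K (3)
K → [Q:4] → Q (4)
Return Q→W: 11.
Total = 1 + 4 + 12 + 3 + 4 + 11 = 35.

Nearest-neighbour total = 35; route W → M → F → N → K → Q → W.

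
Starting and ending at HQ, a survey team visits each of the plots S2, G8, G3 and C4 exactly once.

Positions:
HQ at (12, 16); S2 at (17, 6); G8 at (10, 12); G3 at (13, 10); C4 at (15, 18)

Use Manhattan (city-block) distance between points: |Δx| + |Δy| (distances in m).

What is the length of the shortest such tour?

Minimum total distance: 38 m.

With 4 stops there are 4!/2 = 12 distinct round trips (a route and its reverse cost the same).
HQ - S2 - G8 - G3 - C4 - HQ: 15+13+5+10+5 = 48
HQ - S2 - G8 - C4 - G3 - HQ: 15+13+11+10+7 = 56
HQ - S2 - G3 - G8 - C4 - HQ: 15+8+5+11+5 = 44
HQ - S2 - G3 - C4 - G8 - HQ: 15+8+10+11+6 = 50
HQ - S2 - C4 - G8 - G3 - HQ: 15+14+11+5+7 = 52
HQ - S2 - C4 - G3 - G8 - HQ: 15+14+10+5+6 = 50
HQ - G8 - S2 - G3 - C4 - HQ: 6+13+8+10+5 = 42
HQ - G8 - S2 - C4 - G3 - HQ: 6+13+14+10+7 = 50
HQ - G8 - G3 - S2 - C4 - HQ: 6+5+8+14+5 = 38
HQ - G8 - C4 - S2 - G3 - HQ: 6+11+14+8+7 = 46
HQ - G3 - S2 - G8 - C4 - HQ: 7+8+13+11+5 = 44
HQ - G3 - G8 - S2 - C4 - HQ: 7+5+13+14+5 = 44
The minimum is 38.
One optimal route: HQ → G8 → G3 → S2 → C4 → HQ (or its reverse).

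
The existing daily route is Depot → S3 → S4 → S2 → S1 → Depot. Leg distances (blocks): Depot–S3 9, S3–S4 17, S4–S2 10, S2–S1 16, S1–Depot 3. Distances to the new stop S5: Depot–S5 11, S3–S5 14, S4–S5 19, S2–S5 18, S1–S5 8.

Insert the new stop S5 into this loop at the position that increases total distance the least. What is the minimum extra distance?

Insertion cost between consecutive stops i–j is d(i,S5) + d(S5,j) − d(i,j):
  between Depot and S3: 11 + 14 − 9 = 16
  between S3 and S4: 14 + 19 − 17 = 16
  between S4 and S2: 19 + 18 − 10 = 27
  between S2 and S1: 18 + 8 − 16 = 10
  between S1 and Depot: 8 + 11 − 3 = 16
Cheapest insertion is between S2 and S1, adding 10.
New total = 55 + 10 = 65.

Adding 10 blocks by placing S5 on the S2–S1 leg.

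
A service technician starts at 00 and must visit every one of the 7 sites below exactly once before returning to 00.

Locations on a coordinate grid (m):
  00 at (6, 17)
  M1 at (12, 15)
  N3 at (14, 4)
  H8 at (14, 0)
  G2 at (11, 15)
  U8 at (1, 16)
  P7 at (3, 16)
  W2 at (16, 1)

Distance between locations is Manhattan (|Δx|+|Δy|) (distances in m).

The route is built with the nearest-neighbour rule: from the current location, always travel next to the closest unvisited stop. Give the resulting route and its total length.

00 → [P7:4 / U8:6 / G2:7 / M1:8 / N3:21 / H8:25 / W2:26] → P7 (4)
P7 → [U8:2 / G2:9 / M1:10 / N3:23 / H8:27 / W2:28] → U8 (2)
U8 → [G2:11 / M1:12 / N3:25 / H8:29 / W2:30] → G2 (11)
G2 → [M1:1 / N3:14 / H8:18 / W2:19] → M1 (1)
M1 → [N3:13 / H8:17 / W2:18] → N3 (13)
N3 → [H8:4 / W2:5] → H8 (4)
H8 → [W2:3] → W2 (3)
Return W2→00: 26.
Total = 4 + 2 + 11 + 1 + 13 + 4 + 3 + 26 = 64.

64 m along 00 → P7 → U8 → G2 → M1 → N3 → H8 → W2 → 00.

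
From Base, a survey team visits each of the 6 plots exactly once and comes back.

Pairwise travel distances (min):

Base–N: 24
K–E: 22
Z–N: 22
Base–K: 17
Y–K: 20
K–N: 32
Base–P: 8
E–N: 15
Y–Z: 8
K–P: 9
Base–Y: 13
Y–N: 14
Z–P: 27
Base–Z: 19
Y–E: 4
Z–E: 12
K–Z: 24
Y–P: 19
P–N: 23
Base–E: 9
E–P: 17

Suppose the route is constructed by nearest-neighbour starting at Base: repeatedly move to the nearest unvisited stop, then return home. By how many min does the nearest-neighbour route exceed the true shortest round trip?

12 min longer than the optimal tour.

Base: P=8, E=9, Y=13, K=17, Z=19, N=24 ⇒ P
P: K=9, E=17, Y=19, N=23, Z=27 ⇒ K
K: Y=20, E=22, Z=24, N=32 ⇒ Y
Y: E=4, Z=8, N=14 ⇒ E
E: Z=12, N=15 ⇒ Z
Z: N=22 ⇒ N
NN route Base → P → K → Y → E → Z → N → Base costs 99.
Optimal: Base → E → N → Y → Z → K → P → Base costs 87 (by enumerating all 360 distinct tours).
Excess = 99 − 87 = 12.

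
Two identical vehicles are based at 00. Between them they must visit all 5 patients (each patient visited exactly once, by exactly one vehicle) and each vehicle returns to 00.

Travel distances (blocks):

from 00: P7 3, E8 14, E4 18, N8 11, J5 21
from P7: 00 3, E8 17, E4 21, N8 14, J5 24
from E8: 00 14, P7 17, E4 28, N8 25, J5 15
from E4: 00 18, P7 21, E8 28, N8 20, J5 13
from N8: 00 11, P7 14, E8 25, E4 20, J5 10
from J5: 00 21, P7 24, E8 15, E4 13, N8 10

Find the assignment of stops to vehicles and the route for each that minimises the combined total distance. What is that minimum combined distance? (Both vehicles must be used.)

Minimum combined distance: 79 blocks.

There are 2^4 − 1 = 15 ways to divide the 5 stops into two non-empty groups. For each, the best each vehicle can do is its own shortest tour through its group:
  {P7} + {E8, E4, N8, J5}: 6 + 73 = 79
  {E8} + {P7, E4, N8, J5}: 28 + 58 = 86
  {P7, E8} + {E4, N8, J5}: 34 + 52 = 86
  {E4} + {P7, E8, N8, J5}: 36 + 56 = 92
  {P7, E4} + {E8, N8, J5}: 42 + 50 = 92
  {E8, E4} + {P7, N8, J5}: 60 + 48 = 108
  … (15 splits in total)
Best: vehicle 1 00 → P7 → 00 = 6; vehicle 2 00 → E8 → J5 → E4 → N8 → 00 = 73; combined 79.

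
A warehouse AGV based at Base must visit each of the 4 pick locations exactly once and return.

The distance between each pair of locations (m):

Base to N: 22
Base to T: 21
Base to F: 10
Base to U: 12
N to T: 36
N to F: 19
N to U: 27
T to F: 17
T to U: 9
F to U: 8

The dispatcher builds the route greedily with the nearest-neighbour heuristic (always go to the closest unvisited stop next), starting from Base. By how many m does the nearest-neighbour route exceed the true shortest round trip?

The nearest-neighbour route is 6 m longer than optimal.

Base: F=10, U=12, T=21, N=22 ⇒ F
F: U=8, T=17, N=19 ⇒ U
U: T=9, N=27 ⇒ T
T: N=36 ⇒ N
NN route Base → F → U → T → N → Base costs 85.
Optimal: Base → N → F → T → U → Base costs 79 (by enumerating all 12 distinct tours).
Excess = 85 − 79 = 6.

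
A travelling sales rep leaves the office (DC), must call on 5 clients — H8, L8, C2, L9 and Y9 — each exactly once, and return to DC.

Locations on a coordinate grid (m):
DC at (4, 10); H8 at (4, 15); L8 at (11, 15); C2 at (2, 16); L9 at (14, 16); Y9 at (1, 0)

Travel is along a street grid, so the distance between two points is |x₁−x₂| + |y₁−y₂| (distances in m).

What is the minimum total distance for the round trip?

Shortest round trip = 58 m.

There are 60 distinct closed tours to check (reversals are equivalent).
DC → H8 → L8 → C2 → L9 → Y9 → DC: 5+7+10+12+29+13 = 76
DC → H8 → L8 → C2 → Y9 → L9 → DC: 5+7+10+17+29+16 = 84
DC → H8 → L8 → L9 → C2 → Y9 → DC: 5+7+4+12+17+13 = 58
DC → H8 → L8 → L9 → Y9 → C2 → DC: 5+7+4+29+17+8 = 70
DC → H8 → L8 → Y9 → C2 → L9 → DC: 5+7+25+17+12+16 = 82
DC → H8 → L8 → Y9 → L9 → C2 → DC: 5+7+25+29+12+8 = 86
DC → H8 → C2 → L8 → L9 → Y9 → DC: 5+3+10+4+29+13 = 64
DC → H8 → C2 → L8 → Y9 → L9 → DC: 5+3+10+25+29+16 = 88
DC → H8 → C2 → L9 → L8 → Y9 → DC: 5+3+12+4+25+13 = 62
DC → H8 → C2 → L9 → Y9 → L8 → DC: 5+3+12+29+25+12 = 86
DC → H8 → C2 → Y9 → L8 → L9 → DC: 5+3+17+25+4+16 = 70
DC → H8 → C2 → Y9 → L9 → L8 → DC: 5+3+17+29+4+12 = 70
DC → H8 → L9 → L8 → C2 → Y9 → DC: 5+11+4+10+17+13 = 60
DC → H8 → L9 → L8 → Y9 → C2 → DC: 5+11+4+25+17+8 = 70
… (46 more)
The minimum is 58.
One optimal route: DC → H8 → L8 → L9 → C2 → Y9 → DC (or its reverse).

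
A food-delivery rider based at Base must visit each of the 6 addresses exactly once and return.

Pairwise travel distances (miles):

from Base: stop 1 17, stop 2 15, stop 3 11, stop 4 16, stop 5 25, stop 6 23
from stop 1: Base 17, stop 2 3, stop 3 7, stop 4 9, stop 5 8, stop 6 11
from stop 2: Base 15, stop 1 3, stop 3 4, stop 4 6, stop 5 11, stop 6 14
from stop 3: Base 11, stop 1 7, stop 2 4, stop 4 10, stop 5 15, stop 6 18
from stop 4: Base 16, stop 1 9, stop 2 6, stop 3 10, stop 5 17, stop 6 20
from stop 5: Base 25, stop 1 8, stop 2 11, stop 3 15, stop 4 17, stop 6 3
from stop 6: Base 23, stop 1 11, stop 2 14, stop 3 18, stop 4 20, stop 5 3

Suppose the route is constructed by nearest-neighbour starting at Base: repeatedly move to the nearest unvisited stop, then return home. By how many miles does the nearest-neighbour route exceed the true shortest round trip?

1 miles longer than the optimal tour.

From Base: stop 3=11, stop 2=15, stop 4=16, stop 1=17, stop 6=23, stop 5=25 → choose stop 3 (11).
From stop 3: stop 2=4, stop 1=7, stop 4=10, stop 5=15, stop 6=18 → choose stop 2 (4).
From stop 2: stop 1=3, stop 4=6, stop 5=11, stop 6=14 → choose stop 1 (3).
From stop 1: stop 5=8, stop 4=9, stop 6=11 → choose stop 5 (8).
From stop 5: stop 6=3, stop 4=17 → choose stop 6 (3).
From stop 6: stop 4=20 → choose stop 4 (20).
NN route Base → stop 3 → stop 2 → stop 1 → stop 5 → stop 6 → stop 4 → Base costs 65.
Optimal: Base → stop 3 → stop 2 → stop 4 → stop 1 → stop 5 → stop 6 → Base costs 64 (by enumerating all 360 distinct tours).
Excess = 65 − 64 = 1.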